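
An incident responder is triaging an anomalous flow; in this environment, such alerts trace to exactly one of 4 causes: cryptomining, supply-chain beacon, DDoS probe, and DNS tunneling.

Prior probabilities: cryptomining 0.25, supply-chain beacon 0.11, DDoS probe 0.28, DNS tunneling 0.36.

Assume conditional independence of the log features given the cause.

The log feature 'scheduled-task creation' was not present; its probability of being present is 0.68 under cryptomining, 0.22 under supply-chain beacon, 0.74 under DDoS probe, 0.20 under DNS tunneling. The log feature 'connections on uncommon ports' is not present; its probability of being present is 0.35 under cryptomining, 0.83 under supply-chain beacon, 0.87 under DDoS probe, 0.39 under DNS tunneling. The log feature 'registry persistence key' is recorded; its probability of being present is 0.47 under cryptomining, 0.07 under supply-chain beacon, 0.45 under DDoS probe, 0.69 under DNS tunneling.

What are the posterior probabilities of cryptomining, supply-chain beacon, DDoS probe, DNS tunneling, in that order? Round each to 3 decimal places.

0.162, 0.007, 0.028, 0.803

Multiply each prior by the joint likelihood of the log feature pattern (using 1 − P(present | H) for each absent log feature):
  cryptomining: 0.25 × (1 − 0.68) × (1 − 0.35) × 0.47 = 0.02444
  supply-chain beacon: 0.11 × (1 − 0.22) × (1 − 0.83) × 0.07 = 0.001021
  DDoS probe: 0.28 × (1 − 0.74) × (1 − 0.87) × 0.45 = 0.0042588
  DNS tunneling: 0.36 × (1 − 0.20) × (1 − 0.39) × 0.69 = 0.12122
Normalizing constant Z = 0.02444 + 0.001021 + 0.0042588 + 0.12122 = 0.15094.
P(cryptomining | evidence) = 0.02444 / 0.15094 ≈ 0.162
P(supply-chain beacon | evidence) = 0.001021 / 0.15094 ≈ 0.007
P(DDoS probe | evidence) = 0.0042588 / 0.15094 ≈ 0.028
P(DNS tunneling | evidence) = 0.12122 / 0.15094 ≈ 0.803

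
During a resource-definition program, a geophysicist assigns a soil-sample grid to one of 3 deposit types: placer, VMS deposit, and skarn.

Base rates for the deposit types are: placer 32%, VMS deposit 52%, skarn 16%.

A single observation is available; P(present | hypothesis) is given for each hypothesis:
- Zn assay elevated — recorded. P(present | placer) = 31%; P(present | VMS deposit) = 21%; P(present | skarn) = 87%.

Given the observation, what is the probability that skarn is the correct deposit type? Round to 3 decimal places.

0.400

Multiply each prior by the likelihood of the observation:
  placer: 0.32 × 0.31 = 0.0992
  VMS deposit: 0.52 × 0.21 = 0.1092
  skarn: 0.16 × 0.87 = 0.1392
Marginal likelihood of the evidence = 0.3476.
P(skarn | evidence) = 0.1392 / 0.3476 ≈ 0.400.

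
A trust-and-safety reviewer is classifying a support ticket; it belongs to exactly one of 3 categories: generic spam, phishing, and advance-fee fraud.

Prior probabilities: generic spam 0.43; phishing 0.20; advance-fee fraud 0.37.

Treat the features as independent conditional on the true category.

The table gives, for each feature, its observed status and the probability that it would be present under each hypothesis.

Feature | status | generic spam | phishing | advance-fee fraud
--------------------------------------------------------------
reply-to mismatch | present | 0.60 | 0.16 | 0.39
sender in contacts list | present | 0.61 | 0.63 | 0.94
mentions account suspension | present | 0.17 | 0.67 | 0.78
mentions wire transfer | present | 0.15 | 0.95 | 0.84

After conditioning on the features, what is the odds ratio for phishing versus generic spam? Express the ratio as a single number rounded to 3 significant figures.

3.20

Posterior odds equal prior odds times the likelihood ratio; only the two competing hypotheses matter.
  phishing: 0.20 × 0.16 × 0.63 × 0.67 × 0.95 = 0.012832
  generic spam: 0.43 × 0.60 × 0.61 × 0.17 × 0.15 = 0.0040132
Posterior odds = 0.012832 / 0.0040132 ≈ 3.20.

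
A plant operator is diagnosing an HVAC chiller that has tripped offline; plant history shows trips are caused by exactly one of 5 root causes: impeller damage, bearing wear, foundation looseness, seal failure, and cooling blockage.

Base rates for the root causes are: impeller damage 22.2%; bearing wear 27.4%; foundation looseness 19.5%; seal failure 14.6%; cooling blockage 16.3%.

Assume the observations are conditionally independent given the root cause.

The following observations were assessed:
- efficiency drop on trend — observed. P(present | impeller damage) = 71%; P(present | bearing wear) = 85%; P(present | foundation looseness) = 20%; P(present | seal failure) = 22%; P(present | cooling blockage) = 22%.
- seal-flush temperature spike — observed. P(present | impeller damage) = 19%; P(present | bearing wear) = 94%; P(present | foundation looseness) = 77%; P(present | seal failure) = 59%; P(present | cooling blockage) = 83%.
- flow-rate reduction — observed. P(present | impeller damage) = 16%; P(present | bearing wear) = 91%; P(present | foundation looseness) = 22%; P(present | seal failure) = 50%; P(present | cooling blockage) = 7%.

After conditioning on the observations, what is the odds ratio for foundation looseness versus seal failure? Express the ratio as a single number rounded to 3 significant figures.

The normalizing constant cancels in an odds ratio, so compute prior × likelihood for the two hypotheses only:
  foundation looseness: 0.195 × 0.20 × 0.77 × 0.22 = 0.0066066
  seal failure: 0.146 × 0.22 × 0.59 × 0.50 = 0.0094754
Odds(foundation looseness : seal failure) = 0.0066066 / 0.0094754 ≈ 0.697.

0.697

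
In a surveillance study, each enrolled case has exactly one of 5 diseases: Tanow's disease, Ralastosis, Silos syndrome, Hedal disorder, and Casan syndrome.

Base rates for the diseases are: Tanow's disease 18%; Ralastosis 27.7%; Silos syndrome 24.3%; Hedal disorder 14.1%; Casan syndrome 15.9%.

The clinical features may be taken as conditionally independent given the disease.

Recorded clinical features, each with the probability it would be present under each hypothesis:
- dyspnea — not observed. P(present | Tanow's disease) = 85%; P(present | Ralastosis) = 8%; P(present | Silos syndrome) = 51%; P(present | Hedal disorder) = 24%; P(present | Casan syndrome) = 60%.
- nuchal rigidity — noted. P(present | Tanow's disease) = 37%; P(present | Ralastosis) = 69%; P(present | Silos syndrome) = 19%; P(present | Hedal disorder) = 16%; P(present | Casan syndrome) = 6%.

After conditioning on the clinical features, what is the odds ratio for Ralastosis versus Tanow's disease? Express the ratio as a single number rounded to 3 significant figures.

Unnormalized posterior weight (prior times the clinical feature likelihoods) for each of the two hypotheses (using 1 − P(present | H) for each absent clinical feature):
  Ralastosis: 0.277 × (1 − 0.08) × 0.69 = 0.17584
  Tanow's disease: 0.180 × (1 − 0.85) × 0.37 = 0.00999
Odds(Ralastosis : Tanow's disease) = 0.17584 / 0.00999 ≈ 17.6.

17.6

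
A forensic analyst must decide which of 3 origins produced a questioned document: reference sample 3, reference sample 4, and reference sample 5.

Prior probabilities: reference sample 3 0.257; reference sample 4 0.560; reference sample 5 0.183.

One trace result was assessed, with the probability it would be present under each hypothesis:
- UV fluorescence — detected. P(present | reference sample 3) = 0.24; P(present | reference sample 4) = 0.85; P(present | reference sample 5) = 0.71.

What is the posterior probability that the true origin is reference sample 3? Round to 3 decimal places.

0.092

By Bayes' rule, the unnormalized weight for each hypothesis is prior × likelihood:
  reference sample 3: 0.257 × 0.24 = 0.06168
  reference sample 4: 0.560 × 0.85 = 0.476
  reference sample 5: 0.183 × 0.71 = 0.12993
The unnormalized weights sum to 0.66761.
P(reference sample 3 | evidence) = 0.06168 / 0.66761 ≈ 0.092.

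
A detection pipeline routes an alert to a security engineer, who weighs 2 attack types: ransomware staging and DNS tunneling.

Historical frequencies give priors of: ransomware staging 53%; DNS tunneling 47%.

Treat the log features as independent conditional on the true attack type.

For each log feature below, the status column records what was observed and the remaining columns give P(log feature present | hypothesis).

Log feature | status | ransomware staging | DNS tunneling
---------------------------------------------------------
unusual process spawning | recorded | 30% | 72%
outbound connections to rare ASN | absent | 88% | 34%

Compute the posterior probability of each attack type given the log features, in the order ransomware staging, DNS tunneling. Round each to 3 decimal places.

0.079, 0.921

Multiply each prior by the joint likelihood of the log feature pattern (using 1 − P(present | H) for each absent log feature):
  ransomware staging: 0.53 × 0.30 × (1 − 0.88) = 0.01908
  DNS tunneling: 0.47 × 0.72 × (1 − 0.34) = 0.22334
Marginal likelihood of the evidence = 0.24242.
P(ransomware staging | evidence) = 0.01908 / 0.24242 ≈ 0.079
P(DNS tunneling | evidence) = 0.22334 / 0.24242 ≈ 0.921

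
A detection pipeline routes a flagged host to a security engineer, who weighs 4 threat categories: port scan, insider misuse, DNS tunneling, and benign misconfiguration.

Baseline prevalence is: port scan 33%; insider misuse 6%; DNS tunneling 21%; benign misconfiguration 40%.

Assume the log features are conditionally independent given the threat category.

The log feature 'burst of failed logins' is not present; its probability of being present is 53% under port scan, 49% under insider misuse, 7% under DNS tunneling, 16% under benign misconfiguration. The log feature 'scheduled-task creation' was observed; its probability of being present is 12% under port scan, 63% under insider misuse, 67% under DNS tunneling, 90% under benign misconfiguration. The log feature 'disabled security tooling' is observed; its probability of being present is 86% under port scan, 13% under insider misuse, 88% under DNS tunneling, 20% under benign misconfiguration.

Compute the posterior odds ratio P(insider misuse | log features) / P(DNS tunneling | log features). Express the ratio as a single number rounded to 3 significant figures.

Unnormalized posterior weight (prior times the log feature likelihoods) for each of the two hypotheses (using 1 − P(present | H) for each absent log feature):
  insider misuse: 0.06 × (1 − 0.49) × 0.63 × 0.13 = 0.0025061
  DNS tunneling: 0.21 × (1 − 0.07) × 0.67 × 0.88 = 0.11515
Posterior odds = 0.0025061 / 0.11515 ≈ 0.0218.

0.0218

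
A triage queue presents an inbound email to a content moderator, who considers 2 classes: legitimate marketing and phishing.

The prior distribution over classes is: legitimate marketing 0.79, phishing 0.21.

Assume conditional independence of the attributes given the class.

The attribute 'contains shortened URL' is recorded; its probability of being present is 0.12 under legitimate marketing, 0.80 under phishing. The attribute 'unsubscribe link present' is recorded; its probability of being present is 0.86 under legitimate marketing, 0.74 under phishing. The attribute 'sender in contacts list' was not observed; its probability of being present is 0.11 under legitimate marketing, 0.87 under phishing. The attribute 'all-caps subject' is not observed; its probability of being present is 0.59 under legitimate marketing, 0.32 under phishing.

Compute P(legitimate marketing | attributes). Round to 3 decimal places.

For each hypothesis, the unnormalized posterior weight is prior × product of the attribute likelihoods (using 1 − P(present | H) for each absent attribute):
  legitimate marketing: 0.79 × 0.12 × 0.86 × (1 − 0.11) × (1 − 0.59) = 0.02975
  phishing: 0.21 × 0.80 × 0.74 × (1 − 0.87) × (1 − 0.32) = 0.01099
The unnormalized weights sum to 0.040739.
P(legitimate marketing | evidence) = 0.02975 / 0.040739 ≈ 0.730.

0.730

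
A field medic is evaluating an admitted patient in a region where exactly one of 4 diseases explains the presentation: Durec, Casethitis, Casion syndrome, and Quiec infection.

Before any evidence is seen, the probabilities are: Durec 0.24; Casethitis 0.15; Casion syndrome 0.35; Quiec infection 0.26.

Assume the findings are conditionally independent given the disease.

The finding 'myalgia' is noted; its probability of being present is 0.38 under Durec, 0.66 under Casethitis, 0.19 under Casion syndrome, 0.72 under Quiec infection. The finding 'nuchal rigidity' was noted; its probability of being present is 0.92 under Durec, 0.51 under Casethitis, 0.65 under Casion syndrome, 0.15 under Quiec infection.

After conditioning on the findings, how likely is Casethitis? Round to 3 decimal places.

0.245

By Bayes' rule with conditional independence, the unnormalized weight for each hypothesis is prior × ∏ likelihoods:
  Durec: 0.24 × 0.38 × 0.92 = 0.083904
  Casethitis: 0.15 × 0.66 × 0.51 = 0.05049
  Casion syndrome: 0.35 × 0.19 × 0.65 = 0.043225
  Quiec infection: 0.26 × 0.72 × 0.15 = 0.02808
Marginal likelihood of the evidence = 0.2057.
P(Casethitis | evidence) = 0.05049 / 0.2057 ≈ 0.245.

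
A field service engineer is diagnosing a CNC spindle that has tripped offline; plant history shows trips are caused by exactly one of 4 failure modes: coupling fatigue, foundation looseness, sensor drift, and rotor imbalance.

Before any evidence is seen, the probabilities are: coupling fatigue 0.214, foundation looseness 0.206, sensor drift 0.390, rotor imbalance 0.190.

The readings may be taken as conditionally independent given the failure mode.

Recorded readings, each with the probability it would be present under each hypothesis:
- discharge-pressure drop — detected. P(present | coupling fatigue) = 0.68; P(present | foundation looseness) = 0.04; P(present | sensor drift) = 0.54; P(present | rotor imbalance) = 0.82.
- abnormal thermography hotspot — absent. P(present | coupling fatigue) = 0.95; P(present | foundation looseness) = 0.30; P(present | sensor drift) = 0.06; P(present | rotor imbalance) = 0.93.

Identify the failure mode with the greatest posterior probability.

Multiply each prior by the joint likelihood of the reading pattern (using 1 − P(present | H) for each absent reading):
  coupling fatigue: 0.214 × 0.68 × (1 − 0.95) = 0.007276
  foundation looseness: 0.206 × 0.04 × (1 − 0.30) = 0.005768
  sensor drift: 0.390 × 0.54 × (1 − 0.06) = 0.19796
  rotor imbalance: 0.190 × 0.82 × (1 − 0.93) = 0.010906
Marginal likelihood of the evidence = 0.22191.
P(coupling fatigue | evidence) ≈ 0.007276 / 0.22191 ≈ 0.033
P(foundation looseness | evidence) ≈ 0.005768 / 0.22191 ≈ 0.026
P(sensor drift | evidence) ≈ 0.19796 / 0.22191 ≈ 0.892
P(rotor imbalance | evidence) ≈ 0.010906 / 0.22191 ≈ 0.049
The largest is 0.892, so sensor drift is most probable.

sensor drift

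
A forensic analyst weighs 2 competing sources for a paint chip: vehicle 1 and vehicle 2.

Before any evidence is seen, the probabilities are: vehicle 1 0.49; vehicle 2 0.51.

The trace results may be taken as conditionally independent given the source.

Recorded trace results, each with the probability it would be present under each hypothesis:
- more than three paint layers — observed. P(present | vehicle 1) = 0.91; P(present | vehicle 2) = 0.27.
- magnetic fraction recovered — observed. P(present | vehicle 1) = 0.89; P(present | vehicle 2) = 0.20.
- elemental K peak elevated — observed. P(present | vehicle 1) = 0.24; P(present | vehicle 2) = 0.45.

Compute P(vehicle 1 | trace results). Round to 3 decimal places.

0.885

By Bayes' rule with conditional independence, the unnormalized weight for each hypothesis is prior × ∏ likelihoods:
  vehicle 1: 0.49 × 0.91 × 0.89 × 0.24 = 0.095244
  vehicle 2: 0.51 × 0.27 × 0.20 × 0.45 = 0.012393
The unnormalized weights sum to 0.10764.
P(vehicle 1 | evidence) = 0.095244 / 0.10764 ≈ 0.885.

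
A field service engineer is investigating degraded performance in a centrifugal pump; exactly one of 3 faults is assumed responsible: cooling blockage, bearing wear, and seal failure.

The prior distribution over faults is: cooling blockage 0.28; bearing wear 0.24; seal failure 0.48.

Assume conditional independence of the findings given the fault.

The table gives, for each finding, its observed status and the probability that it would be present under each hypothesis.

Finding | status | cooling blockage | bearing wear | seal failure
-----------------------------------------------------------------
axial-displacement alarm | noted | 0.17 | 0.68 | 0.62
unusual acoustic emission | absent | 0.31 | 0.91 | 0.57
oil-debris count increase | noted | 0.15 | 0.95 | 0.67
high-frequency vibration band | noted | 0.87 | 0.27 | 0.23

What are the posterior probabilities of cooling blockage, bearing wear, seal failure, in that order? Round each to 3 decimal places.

Multiply each prior by the joint likelihood of the evidence pattern (using 1 − P(present | H) for each absent finding):
  cooling blockage: 0.28 × 0.17 × (1 − 0.31) × 0.15 × 0.87 = 0.0042861
  bearing wear: 0.24 × 0.68 × (1 − 0.91) × 0.95 × 0.27 = 0.0037675
  seal failure: 0.48 × 0.62 × (1 − 0.57) × 0.67 × 0.23 = 0.01972
Normalizing constant Z = 0.0042861 + 0.0037675 + 0.01972 = 0.027773.
P(cooling blockage | evidence) = 0.0042861 / 0.027773 ≈ 0.154
P(bearing wear | evidence) = 0.0037675 / 0.027773 ≈ 0.136
P(seal failure | evidence) = 0.01972 / 0.027773 ≈ 0.710

0.154, 0.136, 0.710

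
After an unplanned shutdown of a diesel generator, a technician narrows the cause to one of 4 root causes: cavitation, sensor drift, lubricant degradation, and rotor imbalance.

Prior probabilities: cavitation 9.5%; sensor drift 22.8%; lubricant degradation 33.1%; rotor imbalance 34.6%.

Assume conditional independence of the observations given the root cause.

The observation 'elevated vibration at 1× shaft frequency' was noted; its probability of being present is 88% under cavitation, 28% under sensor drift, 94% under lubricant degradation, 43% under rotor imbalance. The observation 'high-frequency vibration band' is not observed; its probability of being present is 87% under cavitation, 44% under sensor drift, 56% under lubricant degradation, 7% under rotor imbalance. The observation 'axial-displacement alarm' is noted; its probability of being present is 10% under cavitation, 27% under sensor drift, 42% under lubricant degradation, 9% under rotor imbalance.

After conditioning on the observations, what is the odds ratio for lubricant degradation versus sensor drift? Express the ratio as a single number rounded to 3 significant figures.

The normalizing constant cancels in an odds ratio, so compute prior × likelihood for the two hypotheses only (using 1 − P(present | H) for each absent observation):
  lubricant degradation: 0.331 × 0.94 × (1 − 0.56) × 0.42 = 0.057499
  sensor drift: 0.228 × 0.28 × (1 − 0.44) × 0.27 = 0.0096526
Odds(lubricant degradation : sensor drift) = 0.057499 / 0.0096526 ≈ 5.96.

5.96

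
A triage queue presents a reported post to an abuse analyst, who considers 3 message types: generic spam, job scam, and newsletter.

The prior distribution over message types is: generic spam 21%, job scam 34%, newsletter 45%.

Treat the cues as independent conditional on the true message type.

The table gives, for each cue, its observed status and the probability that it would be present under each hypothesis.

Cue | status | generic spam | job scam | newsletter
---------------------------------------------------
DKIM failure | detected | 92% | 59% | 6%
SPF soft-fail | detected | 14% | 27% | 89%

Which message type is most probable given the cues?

For each hypothesis, the unnormalized posterior weight is prior × product of the cue likelihoods:
  generic spam: 0.21 × 0.92 × 0.14 = 0.027048
  job scam: 0.34 × 0.59 × 0.27 = 0.054162
  newsletter: 0.45 × 0.06 × 0.89 = 0.02403
Normalizing constant Z = 0.027048 + 0.054162 + 0.02403 = 0.10524.
P(generic spam | evidence) ≈ 0.027048 / 0.10524 ≈ 0.257
P(job scam | evidence) ≈ 0.054162 / 0.10524 ≈ 0.515
P(newsletter | evidence) ≈ 0.02403 / 0.10524 ≈ 0.228
The largest is 0.515, so job scam is most probable.

job scam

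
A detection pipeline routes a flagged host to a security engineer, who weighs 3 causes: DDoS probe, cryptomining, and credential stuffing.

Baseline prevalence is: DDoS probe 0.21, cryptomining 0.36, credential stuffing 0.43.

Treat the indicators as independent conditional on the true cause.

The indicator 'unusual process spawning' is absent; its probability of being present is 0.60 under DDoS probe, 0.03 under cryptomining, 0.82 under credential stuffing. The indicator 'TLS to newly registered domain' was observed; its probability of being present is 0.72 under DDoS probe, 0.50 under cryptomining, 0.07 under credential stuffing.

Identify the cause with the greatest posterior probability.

Multiply each prior by the joint likelihood of the indicator pattern (using 1 − P(present | H) for each absent indicator):
  DDoS probe: 0.21 × (1 − 0.60) × 0.72 = 0.06048
  cryptomining: 0.36 × (1 − 0.03) × 0.50 = 0.1746
  credential stuffing: 0.43 × (1 − 0.82) × 0.07 = 0.005418
Marginal likelihood of the evidence = 0.2405.
P(DDoS probe | evidence) ≈ 0.06048 / 0.2405 ≈ 0.251
P(cryptomining | evidence) ≈ 0.1746 / 0.2405 ≈ 0.726
P(credential stuffing | evidence) ≈ 0.005418 / 0.2405 ≈ 0.023
The largest is 0.726, so cryptomining is most probable.

cryptomining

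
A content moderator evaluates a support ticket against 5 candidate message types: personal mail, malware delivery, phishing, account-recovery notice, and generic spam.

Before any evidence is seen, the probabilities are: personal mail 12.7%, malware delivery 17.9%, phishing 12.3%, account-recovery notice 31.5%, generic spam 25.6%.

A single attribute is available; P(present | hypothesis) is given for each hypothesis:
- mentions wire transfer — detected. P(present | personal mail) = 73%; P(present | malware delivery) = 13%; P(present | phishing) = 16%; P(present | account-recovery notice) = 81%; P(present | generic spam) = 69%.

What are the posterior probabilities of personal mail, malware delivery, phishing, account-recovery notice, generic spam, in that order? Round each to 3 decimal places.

0.163, 0.041, 0.035, 0.450, 0.311

By Bayes' rule, the unnormalized weight for each hypothesis is prior × likelihood:
  personal mail: 0.127 × 0.73 = 0.09271
  malware delivery: 0.179 × 0.13 = 0.02327
  phishing: 0.123 × 0.16 = 0.01968
  account-recovery notice: 0.315 × 0.81 = 0.25515
  generic spam: 0.256 × 0.69 = 0.17664
Normalizing constant Z = 0.09271 + 0.02327 + 0.01968 + 0.25515 + 0.17664 = 0.56745.
P(personal mail | evidence) = 0.09271 / 0.56745 ≈ 0.163
P(malware delivery | evidence) = 0.02327 / 0.56745 ≈ 0.041
P(phishing | evidence) = 0.01968 / 0.56745 ≈ 0.035
P(account-recovery notice | evidence) = 0.25515 / 0.56745 ≈ 0.450
P(generic spam | evidence) = 0.17664 / 0.56745 ≈ 0.311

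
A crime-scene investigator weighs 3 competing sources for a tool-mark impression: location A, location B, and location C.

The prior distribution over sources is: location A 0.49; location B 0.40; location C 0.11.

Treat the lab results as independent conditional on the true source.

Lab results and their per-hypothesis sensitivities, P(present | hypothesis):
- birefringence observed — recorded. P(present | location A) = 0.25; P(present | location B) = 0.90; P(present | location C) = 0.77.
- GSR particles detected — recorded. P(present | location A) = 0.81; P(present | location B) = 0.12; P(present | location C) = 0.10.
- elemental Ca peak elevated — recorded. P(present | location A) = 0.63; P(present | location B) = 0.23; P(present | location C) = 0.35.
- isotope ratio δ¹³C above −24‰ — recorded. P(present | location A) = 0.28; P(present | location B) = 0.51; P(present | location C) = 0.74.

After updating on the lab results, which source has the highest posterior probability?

location A

For each hypothesis, the unnormalized posterior weight is prior × product of the lab result likelihoods:
  location A: 0.49 × 0.25 × 0.81 × 0.63 × 0.28 = 0.017503
  location B: 0.40 × 0.90 × 0.12 × 0.23 × 0.51 = 0.0050674
  location C: 0.11 × 0.77 × 0.10 × 0.35 × 0.74 = 0.0021937
Marginal likelihood of the evidence = 0.024764.
P(location A | evidence) ≈ 0.017503 / 0.024764 ≈ 0.707
P(location B | evidence) ≈ 0.0050674 / 0.024764 ≈ 0.205
P(location C | evidence) ≈ 0.0021937 / 0.024764 ≈ 0.089
The largest is 0.707, so location A is most probable.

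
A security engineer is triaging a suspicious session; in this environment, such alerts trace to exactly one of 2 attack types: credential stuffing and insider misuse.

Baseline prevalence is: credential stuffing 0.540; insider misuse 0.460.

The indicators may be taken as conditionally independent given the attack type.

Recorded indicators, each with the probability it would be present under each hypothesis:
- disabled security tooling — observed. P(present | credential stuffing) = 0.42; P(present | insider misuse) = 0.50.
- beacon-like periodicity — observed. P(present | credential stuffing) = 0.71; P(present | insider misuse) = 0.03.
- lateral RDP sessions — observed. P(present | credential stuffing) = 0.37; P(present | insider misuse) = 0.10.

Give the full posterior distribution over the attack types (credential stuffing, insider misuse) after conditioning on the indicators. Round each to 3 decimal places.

Multiply each prior by the joint likelihood of the indicator pattern:
  credential stuffing: 0.540 × 0.42 × 0.71 × 0.37 = 0.05958
  insider misuse: 0.460 × 0.50 × 0.03 × 0.10 = 0.00069
Normalizing constant Z = 0.05958 + 0.00069 = 0.06027.
P(credential stuffing | evidence) = 0.05958 / 0.06027 ≈ 0.989
P(insider misuse | evidence) = 0.00069 / 0.06027 ≈ 0.011

0.989, 0.011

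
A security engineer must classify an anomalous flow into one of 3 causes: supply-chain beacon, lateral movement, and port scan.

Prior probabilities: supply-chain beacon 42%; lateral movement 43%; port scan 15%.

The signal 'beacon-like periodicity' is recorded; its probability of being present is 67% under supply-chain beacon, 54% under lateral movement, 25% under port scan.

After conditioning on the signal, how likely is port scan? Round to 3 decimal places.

Multiply each prior by the likelihood of the signal:
  supply-chain beacon: 0.42 × 0.67 = 0.2814
  lateral movement: 0.43 × 0.54 = 0.2322
  port scan: 0.15 × 0.25 = 0.0375
Normalizing constant Z = 0.2814 + 0.2322 + 0.0375 = 0.5511.
P(port scan | evidence) = 0.0375 / 0.5511 ≈ 0.068.

0.068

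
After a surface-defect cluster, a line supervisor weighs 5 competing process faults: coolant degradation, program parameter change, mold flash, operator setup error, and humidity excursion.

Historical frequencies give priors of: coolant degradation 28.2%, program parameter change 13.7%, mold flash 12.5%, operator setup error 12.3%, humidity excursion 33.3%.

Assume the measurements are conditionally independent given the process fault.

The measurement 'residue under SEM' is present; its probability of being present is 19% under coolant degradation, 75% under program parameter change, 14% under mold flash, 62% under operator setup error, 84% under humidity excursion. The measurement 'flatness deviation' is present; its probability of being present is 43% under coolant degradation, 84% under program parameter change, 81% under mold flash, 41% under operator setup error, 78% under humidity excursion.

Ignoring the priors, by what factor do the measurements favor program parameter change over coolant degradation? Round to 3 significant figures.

7.71

Take the product of per-measurement likelihoods under each hypothesis, then divide.
  program parameter change: 0.75 × 0.84 = 0.63
  coolant degradation: 0.19 × 0.43 = 0.0817
Bayes factor = 0.63 / 0.0817 ≈ 7.71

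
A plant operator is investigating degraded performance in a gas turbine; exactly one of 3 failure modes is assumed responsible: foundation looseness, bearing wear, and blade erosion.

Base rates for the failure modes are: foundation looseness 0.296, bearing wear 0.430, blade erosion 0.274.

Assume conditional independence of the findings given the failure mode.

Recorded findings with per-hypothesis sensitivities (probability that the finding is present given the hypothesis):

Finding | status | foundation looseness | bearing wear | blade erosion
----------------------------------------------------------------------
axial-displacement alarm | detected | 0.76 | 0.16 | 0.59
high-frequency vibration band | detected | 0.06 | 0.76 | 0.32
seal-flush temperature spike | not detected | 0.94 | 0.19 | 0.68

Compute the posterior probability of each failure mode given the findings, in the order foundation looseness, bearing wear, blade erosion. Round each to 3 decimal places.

0.014, 0.709, 0.277

By Bayes' rule with conditional independence, the unnormalized weight for each hypothesis is prior × ∏ likelihoods (using 1 − P(present | H) for each absent finding):
  foundation looseness: 0.296 × 0.76 × 0.06 × (1 − 0.94) = 0.00080986
  bearing wear: 0.430 × 0.16 × 0.76 × (1 − 0.19) = 0.042353
  blade erosion: 0.274 × 0.59 × 0.32 × (1 − 0.68) = 0.016554
Normalizing constant Z = 0.00080986 + 0.042353 + 0.016554 = 0.059717.
P(foundation looseness | evidence) = 0.00080986 / 0.059717 ≈ 0.014
P(bearing wear | evidence) = 0.042353 / 0.059717 ≈ 0.709
P(blade erosion | evidence) = 0.016554 / 0.059717 ≈ 0.277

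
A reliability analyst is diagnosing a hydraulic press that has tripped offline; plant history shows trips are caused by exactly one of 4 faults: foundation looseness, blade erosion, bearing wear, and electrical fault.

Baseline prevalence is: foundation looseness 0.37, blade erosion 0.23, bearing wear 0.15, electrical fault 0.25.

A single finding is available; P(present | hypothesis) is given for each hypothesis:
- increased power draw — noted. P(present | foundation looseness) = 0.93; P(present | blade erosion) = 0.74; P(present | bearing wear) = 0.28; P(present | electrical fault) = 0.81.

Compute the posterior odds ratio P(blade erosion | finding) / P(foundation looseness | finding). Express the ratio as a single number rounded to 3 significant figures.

Unnormalized posterior weight (prior times the finding likelihood) for each of the two hypotheses:
  blade erosion: 0.23 × 0.74 = 0.1702
  foundation looseness: 0.37 × 0.93 = 0.3441
Odds(blade erosion : foundation looseness) = 0.1702 / 0.3441 ≈ 0.495.

0.495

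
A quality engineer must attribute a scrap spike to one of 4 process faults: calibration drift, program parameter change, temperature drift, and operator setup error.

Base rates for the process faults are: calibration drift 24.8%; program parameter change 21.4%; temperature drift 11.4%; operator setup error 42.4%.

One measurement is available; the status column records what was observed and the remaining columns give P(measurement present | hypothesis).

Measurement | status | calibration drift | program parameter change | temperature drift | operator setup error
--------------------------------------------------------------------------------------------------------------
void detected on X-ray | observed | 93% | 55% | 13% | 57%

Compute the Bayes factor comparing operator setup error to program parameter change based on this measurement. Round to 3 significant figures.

1.04

The Bayes factor is the ratio of the two likelihoods.
  operator setup error: 0.57
  program parameter change: 0.55
Bayes factor = 0.57 / 0.55 ≈ 1.04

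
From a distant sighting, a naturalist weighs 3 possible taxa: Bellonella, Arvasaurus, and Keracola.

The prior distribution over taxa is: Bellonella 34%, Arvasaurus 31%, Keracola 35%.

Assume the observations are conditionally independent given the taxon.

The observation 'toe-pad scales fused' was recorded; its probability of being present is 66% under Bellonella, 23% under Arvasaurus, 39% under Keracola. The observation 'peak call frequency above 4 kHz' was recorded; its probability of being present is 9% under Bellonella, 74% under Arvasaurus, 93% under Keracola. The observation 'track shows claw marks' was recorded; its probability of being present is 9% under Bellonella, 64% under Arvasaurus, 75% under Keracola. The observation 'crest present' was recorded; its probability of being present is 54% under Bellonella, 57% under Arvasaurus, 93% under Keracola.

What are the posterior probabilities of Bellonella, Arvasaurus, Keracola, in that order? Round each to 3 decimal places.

Multiply each prior by the joint likelihood of the evidence pattern:
  Bellonella: 0.34 × 0.66 × 0.09 × 0.09 × 0.54 = 0.00098153
  Arvasaurus: 0.31 × 0.23 × 0.74 × 0.64 × 0.57 = 0.019248
  Keracola: 0.35 × 0.39 × 0.93 × 0.75 × 0.93 = 0.088544
Normalizing constant Z = 0.00098153 + 0.019248 + 0.088544 = 0.10877.
P(Bellonella | evidence) = 0.00098153 / 0.10877 ≈ 0.009
P(Arvasaurus | evidence) = 0.019248 / 0.10877 ≈ 0.177
P(Keracola | evidence) = 0.088544 / 0.10877 ≈ 0.814

0.009, 0.177, 0.814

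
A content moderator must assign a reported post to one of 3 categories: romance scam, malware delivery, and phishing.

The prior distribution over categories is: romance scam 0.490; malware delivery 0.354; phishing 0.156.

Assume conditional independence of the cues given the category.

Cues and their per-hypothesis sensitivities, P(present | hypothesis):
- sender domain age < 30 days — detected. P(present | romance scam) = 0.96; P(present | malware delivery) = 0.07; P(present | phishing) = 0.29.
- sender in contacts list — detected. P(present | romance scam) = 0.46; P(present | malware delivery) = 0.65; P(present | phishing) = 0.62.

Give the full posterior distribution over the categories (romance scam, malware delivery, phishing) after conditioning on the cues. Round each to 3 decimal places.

0.831, 0.062, 0.108

By Bayes' rule with conditional independence, the unnormalized weight for each hypothesis is prior × ∏ likelihoods:
  romance scam: 0.490 × 0.96 × 0.46 = 0.21638
  malware delivery: 0.354 × 0.07 × 0.65 = 0.016107
  phishing: 0.156 × 0.29 × 0.62 = 0.028049
The unnormalized weights sum to 0.26054.
P(romance scam | evidence) = 0.21638 / 0.26054 ≈ 0.831
P(malware delivery | evidence) = 0.016107 / 0.26054 ≈ 0.062
P(phishing | evidence) = 0.028049 / 0.26054 ≈ 0.108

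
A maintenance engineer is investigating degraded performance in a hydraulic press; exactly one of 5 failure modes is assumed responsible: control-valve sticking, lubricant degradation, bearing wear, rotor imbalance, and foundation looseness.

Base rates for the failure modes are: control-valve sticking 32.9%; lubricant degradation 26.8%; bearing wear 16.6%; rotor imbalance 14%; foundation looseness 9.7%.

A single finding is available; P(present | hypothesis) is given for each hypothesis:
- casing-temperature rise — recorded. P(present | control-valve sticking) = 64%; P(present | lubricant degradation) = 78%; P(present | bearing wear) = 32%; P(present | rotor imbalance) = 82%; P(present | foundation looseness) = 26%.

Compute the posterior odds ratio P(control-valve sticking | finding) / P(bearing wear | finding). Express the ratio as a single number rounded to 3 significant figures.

3.96

The normalizing constant cancels in an odds ratio, so compute prior × likelihood for the two hypotheses only:
  control-valve sticking: 0.329 × 0.64 = 0.21056
  bearing wear: 0.166 × 0.32 = 0.05312
Posterior odds = 0.21056 / 0.05312 ≈ 3.96.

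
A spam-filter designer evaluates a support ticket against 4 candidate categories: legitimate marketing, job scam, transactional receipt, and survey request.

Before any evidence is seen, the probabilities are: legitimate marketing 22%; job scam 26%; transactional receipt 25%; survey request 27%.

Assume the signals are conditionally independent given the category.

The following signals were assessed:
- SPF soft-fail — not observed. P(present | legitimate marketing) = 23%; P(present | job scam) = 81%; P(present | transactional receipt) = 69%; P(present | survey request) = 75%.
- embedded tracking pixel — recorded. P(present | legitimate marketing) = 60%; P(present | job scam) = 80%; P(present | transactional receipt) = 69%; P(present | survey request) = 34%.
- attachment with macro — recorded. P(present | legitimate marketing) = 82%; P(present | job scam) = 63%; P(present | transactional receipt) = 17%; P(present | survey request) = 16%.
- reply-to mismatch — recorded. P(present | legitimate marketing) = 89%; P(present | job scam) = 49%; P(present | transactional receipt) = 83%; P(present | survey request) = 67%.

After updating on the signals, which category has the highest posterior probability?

By Bayes' rule with conditional independence, the unnormalized weight for each hypothesis is prior × ∏ likelihoods (using 1 − P(present | H) for each absent signal):
  legitimate marketing: 0.22 × (1 − 0.23) × 0.60 × 0.82 × 0.89 = 0.074177
  job scam: 0.26 × (1 − 0.81) × 0.80 × 0.63 × 0.49 = 0.0122
  transactional receipt: 0.25 × (1 − 0.69) × 0.69 × 0.17 × 0.83 = 0.0075453
  survey request: 0.27 × (1 − 0.75) × 0.34 × 0.16 × 0.67 = 0.0024602
The unnormalized weights sum to 0.096382.
P(legitimate marketing | evidence) ≈ 0.074177 / 0.096382 ≈ 0.770
P(job scam | evidence) ≈ 0.0122 / 0.096382 ≈ 0.127
P(transactional receipt | evidence) ≈ 0.0075453 / 0.096382 ≈ 0.078
P(survey request | evidence) ≈ 0.0024602 / 0.096382 ≈ 0.026
The largest is 0.770, so legitimate marketing is most probable.

legitimate marketing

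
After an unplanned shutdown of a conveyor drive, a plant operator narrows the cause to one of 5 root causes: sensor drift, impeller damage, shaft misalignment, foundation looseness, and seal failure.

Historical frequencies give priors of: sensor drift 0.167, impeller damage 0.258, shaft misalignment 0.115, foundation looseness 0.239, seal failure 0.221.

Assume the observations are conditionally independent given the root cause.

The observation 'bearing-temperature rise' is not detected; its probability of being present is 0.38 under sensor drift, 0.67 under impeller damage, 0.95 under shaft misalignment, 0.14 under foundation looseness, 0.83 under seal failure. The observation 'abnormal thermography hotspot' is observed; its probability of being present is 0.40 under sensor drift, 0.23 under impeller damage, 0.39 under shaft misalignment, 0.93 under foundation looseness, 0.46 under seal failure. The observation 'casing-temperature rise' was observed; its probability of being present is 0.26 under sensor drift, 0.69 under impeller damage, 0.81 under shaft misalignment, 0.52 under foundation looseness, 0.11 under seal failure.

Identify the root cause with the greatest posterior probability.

For each hypothesis, the unnormalized posterior weight is prior × product of the observation likelihoods (using 1 − P(present | H) for each absent observation):
  sensor drift: 0.167 × (1 − 0.38) × 0.40 × 0.26 = 0.010768
  impeller damage: 0.258 × (1 − 0.67) × 0.23 × 0.69 = 0.013512
  shaft misalignment: 0.115 × (1 − 0.95) × 0.39 × 0.81 = 0.0018164
  foundation looseness: 0.239 × (1 − 0.14) × 0.93 × 0.52 = 0.099399
  seal failure: 0.221 × (1 − 0.83) × 0.46 × 0.11 = 0.001901
Marginal likelihood of the evidence = 0.1274.
P(sensor drift | evidence) ≈ 0.010768 / 0.1274 ≈ 0.085
P(impeller damage | evidence) ≈ 0.013512 / 0.1274 ≈ 0.106
P(shaft misalignment | evidence) ≈ 0.0018164 / 0.1274 ≈ 0.014
P(foundation looseness | evidence) ≈ 0.099399 / 0.1274 ≈ 0.780
P(seal failure | evidence) ≈ 0.001901 / 0.1274 ≈ 0.015
The largest is 0.780, so foundation looseness is most probable.

foundation looseness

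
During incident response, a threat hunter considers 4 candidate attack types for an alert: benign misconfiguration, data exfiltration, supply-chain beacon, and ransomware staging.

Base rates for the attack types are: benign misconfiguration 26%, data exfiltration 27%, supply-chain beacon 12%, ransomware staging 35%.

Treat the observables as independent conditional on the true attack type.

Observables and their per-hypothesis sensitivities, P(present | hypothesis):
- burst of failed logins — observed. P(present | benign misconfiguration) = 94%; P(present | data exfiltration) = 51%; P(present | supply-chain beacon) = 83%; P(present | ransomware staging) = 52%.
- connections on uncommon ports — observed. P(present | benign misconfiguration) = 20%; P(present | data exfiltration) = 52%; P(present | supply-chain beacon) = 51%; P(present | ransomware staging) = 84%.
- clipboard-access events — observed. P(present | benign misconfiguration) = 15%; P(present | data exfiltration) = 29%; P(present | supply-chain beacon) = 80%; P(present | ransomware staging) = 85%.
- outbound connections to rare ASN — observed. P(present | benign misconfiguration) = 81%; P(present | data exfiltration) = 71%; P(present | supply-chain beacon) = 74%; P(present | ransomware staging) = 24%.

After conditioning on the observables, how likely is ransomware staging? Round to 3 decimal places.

0.381

For each hypothesis, the unnormalized posterior weight is prior × product of the observable likelihoods:
  benign misconfiguration: 0.26 × 0.94 × 0.20 × 0.15 × 0.81 = 0.0059389
  data exfiltration: 0.27 × 0.51 × 0.52 × 0.29 × 0.71 = 0.014743
  supply-chain beacon: 0.12 × 0.83 × 0.51 × 0.80 × 0.74 = 0.030071
  ransomware staging: 0.35 × 0.52 × 0.84 × 0.85 × 0.24 = 0.031188
Normalizing constant Z = 0.0059389 + 0.014743 + 0.030071 + 0.031188 = 0.081941.
P(ransomware staging | evidence) = 0.031188 / 0.081941 ≈ 0.381.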